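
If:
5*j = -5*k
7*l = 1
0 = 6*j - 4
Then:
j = 2/3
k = -2/3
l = 1/7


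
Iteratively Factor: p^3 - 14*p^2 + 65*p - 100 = (p - 5)*(p^2 - 9*p + 20) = (p - 5)*(p - 4)*(p - 5)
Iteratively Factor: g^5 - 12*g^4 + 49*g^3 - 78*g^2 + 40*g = (g - 2)*(g^4 - 10*g^3 + 29*g^2 - 20*g) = (g - 4)*(g - 2)*(g^3 - 6*g^2 + 5*g) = (g - 5)*(g - 4)*(g - 2)*(g^2 - g) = g*(g - 5)*(g - 4)*(g - 2)*(g - 1)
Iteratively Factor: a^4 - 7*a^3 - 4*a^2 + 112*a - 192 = (a - 4)*(a^3 - 3*a^2 - 16*a + 48) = (a - 4)*(a + 4)*(a^2 - 7*a + 12) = (a - 4)^2*(a + 4)*(a - 3)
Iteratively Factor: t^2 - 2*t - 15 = (t + 3)*(t - 5)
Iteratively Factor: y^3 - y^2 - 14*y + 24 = (y + 4)*(y^2 - 5*y + 6) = (y - 2)*(y + 4)*(y - 3)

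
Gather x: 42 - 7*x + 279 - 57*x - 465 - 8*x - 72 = -72*x - 216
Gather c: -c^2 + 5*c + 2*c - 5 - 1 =-c^2 + 7*c - 6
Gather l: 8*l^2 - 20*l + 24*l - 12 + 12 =8*l^2 + 4*l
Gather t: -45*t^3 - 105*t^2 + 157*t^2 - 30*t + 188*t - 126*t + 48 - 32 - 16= -45*t^3 + 52*t^2 + 32*t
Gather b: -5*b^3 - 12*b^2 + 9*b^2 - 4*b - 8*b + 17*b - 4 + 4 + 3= -5*b^3 - 3*b^2 + 5*b + 3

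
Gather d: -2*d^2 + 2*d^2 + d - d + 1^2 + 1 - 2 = 0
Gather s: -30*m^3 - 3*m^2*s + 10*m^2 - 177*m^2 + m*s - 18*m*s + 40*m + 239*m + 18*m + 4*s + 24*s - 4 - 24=-30*m^3 - 167*m^2 + 297*m + s*(-3*m^2 - 17*m + 28) - 28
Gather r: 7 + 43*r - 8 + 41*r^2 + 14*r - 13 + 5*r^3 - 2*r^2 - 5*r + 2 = 5*r^3 + 39*r^2 + 52*r - 12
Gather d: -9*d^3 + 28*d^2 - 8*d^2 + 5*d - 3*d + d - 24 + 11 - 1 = -9*d^3 + 20*d^2 + 3*d - 14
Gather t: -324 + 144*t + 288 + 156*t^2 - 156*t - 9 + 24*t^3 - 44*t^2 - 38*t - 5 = 24*t^3 + 112*t^2 - 50*t - 50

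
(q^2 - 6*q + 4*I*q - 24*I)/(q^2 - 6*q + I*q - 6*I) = (q + 4*I)/(q + I)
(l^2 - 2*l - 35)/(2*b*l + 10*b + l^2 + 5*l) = (l - 7)/(2*b + l)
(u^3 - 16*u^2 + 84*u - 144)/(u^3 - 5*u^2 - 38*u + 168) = (u^2 - 12*u + 36)/(u^2 - u - 42)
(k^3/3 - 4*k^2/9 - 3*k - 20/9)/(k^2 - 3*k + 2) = (3*k^3 - 4*k^2 - 27*k - 20)/(9*(k^2 - 3*k + 2))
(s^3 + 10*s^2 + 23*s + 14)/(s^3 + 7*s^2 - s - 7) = (s + 2)/(s - 1)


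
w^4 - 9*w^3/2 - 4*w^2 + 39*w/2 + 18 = (w - 4)*(w - 3)*(w + 1)*(w + 3/2)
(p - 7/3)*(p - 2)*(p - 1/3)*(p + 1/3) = p^4 - 13*p^3/3 + 41*p^2/9 + 13*p/27 - 14/27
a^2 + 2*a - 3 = (a - 1)*(a + 3)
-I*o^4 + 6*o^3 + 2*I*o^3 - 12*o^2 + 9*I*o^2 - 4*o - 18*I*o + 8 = (o - 2)*(o + I)*(o + 4*I)*(-I*o + 1)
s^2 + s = s*(s + 1)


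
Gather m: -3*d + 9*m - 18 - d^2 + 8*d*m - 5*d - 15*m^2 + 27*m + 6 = -d^2 - 8*d - 15*m^2 + m*(8*d + 36) - 12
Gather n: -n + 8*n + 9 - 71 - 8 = 7*n - 70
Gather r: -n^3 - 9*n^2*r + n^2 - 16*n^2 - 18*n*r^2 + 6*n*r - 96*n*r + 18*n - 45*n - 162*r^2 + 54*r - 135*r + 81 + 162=-n^3 - 15*n^2 - 27*n + r^2*(-18*n - 162) + r*(-9*n^2 - 90*n - 81) + 243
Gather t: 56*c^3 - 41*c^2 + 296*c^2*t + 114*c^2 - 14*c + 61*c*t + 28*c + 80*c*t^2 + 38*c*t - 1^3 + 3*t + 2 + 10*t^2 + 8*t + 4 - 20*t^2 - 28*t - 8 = 56*c^3 + 73*c^2 + 14*c + t^2*(80*c - 10) + t*(296*c^2 + 99*c - 17) - 3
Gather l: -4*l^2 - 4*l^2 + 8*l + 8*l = -8*l^2 + 16*l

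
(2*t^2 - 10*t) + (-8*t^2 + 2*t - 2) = -6*t^2 - 8*t - 2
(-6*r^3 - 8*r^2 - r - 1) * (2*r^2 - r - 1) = -12*r^5 - 10*r^4 + 12*r^3 + 7*r^2 + 2*r + 1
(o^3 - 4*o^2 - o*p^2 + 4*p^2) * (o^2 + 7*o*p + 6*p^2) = o^5 + 7*o^4*p - 4*o^4 + 5*o^3*p^2 - 28*o^3*p - 7*o^2*p^3 - 20*o^2*p^2 - 6*o*p^4 + 28*o*p^3 + 24*p^4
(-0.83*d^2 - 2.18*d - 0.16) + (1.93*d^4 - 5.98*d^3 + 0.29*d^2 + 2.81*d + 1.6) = 1.93*d^4 - 5.98*d^3 - 0.54*d^2 + 0.63*d + 1.44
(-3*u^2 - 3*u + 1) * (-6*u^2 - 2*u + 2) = 18*u^4 + 24*u^3 - 6*u^2 - 8*u + 2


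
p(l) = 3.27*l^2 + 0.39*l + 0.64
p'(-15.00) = -97.71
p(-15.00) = 730.54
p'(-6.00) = -38.85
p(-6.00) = 116.02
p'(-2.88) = -18.45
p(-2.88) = 26.64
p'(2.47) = 16.54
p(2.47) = 21.55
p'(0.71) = 5.03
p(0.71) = 2.57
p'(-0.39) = -2.16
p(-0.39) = 0.99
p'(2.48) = 16.61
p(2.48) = 21.72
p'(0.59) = 4.25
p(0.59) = 2.01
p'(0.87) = 6.08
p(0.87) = 3.45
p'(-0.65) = -3.86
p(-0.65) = 1.77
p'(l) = 6.54*l + 0.39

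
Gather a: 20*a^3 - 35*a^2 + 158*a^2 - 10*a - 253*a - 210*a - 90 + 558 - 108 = 20*a^3 + 123*a^2 - 473*a + 360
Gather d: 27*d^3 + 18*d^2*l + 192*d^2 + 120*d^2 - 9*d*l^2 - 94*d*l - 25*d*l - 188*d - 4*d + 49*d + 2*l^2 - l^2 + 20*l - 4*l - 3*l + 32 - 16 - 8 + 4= 27*d^3 + d^2*(18*l + 312) + d*(-9*l^2 - 119*l - 143) + l^2 + 13*l + 12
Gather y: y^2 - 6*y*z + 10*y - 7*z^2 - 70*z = y^2 + y*(10 - 6*z) - 7*z^2 - 70*z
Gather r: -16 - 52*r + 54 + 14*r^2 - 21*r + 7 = 14*r^2 - 73*r + 45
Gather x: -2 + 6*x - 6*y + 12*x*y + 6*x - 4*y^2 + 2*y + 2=x*(12*y + 12) - 4*y^2 - 4*y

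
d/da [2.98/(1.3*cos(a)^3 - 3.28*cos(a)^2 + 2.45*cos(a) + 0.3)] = (11.622*cos(a)^2 - 19.5488*cos(a) + 7.301)*sin(a)/(1.3*cos(a)^3 - 3.28*cos(a)^2 + 2.45*cos(a) + 0.3)^2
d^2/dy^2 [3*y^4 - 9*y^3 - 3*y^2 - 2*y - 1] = 36*y^2 - 54*y - 6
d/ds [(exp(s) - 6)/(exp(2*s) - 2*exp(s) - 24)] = -exp(s)/(exp(2*s) + 8*exp(s) + 16)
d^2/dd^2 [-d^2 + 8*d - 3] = -2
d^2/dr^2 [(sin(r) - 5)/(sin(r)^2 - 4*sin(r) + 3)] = (-9*(1 - cos(2*r))^2/4 - 143*sin(r)/4 - 15*sin(3*r)/4 + 17*cos(2*r)/2 + cos(4*r) + 193/2)/((sin(r) - 3)^3*(sin(r) - 1)^2)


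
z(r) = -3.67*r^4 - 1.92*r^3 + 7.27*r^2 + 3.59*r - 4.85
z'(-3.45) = 487.68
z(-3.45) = -371.79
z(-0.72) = -3.94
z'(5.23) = -2177.98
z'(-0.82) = -4.11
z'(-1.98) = 66.17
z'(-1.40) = 12.23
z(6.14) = -5369.19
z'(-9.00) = 10107.89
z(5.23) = -2807.71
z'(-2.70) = 211.29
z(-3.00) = -195.62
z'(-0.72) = -4.39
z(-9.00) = -22127.48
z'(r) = -14.68*r^3 - 5.76*r^2 + 14.54*r + 3.59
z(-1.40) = -4.46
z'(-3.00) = 304.49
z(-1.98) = -24.96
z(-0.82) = -3.51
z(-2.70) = -118.79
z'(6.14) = -3522.35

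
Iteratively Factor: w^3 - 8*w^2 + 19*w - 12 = (w - 3)*(w^2 - 5*w + 4) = (w - 3)*(w - 1)*(w - 4)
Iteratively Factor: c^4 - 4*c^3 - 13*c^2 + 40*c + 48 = (c - 4)*(c^3 - 13*c - 12) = (c - 4)*(c + 3)*(c^2 - 3*c - 4) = (c - 4)^2*(c + 3)*(c + 1)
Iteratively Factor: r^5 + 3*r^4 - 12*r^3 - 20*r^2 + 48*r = (r + 3)*(r^4 - 12*r^2 + 16*r) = (r - 2)*(r + 3)*(r^3 + 2*r^2 - 8*r) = r*(r - 2)*(r + 3)*(r^2 + 2*r - 8) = r*(r - 2)*(r + 3)*(r + 4)*(r - 2)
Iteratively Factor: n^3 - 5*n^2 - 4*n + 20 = (n + 2)*(n^2 - 7*n + 10) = (n - 2)*(n + 2)*(n - 5)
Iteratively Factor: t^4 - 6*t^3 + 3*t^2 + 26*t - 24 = (t - 1)*(t^3 - 5*t^2 - 2*t + 24) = (t - 4)*(t - 1)*(t^2 - t - 6) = (t - 4)*(t - 3)*(t - 1)*(t + 2)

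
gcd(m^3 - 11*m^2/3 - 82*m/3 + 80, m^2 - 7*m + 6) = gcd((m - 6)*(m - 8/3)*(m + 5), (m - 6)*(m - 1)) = m - 6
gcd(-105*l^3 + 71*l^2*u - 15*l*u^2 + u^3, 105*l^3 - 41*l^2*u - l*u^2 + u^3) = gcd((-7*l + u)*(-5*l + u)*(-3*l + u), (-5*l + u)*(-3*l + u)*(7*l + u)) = 15*l^2 - 8*l*u + u^2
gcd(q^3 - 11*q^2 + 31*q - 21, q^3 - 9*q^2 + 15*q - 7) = q^2 - 8*q + 7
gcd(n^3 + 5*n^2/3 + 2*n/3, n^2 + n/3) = n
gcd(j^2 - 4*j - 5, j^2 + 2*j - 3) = 1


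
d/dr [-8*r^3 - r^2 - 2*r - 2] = -24*r^2 - 2*r - 2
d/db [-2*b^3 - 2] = -6*b^2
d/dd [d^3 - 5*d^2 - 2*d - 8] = 3*d^2 - 10*d - 2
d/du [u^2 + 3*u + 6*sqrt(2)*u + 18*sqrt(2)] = 2*u + 3 + 6*sqrt(2)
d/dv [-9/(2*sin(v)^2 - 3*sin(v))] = 9*(4*sin(v) - 3)*cos(v)/((2*sin(v) - 3)^2*sin(v)^2)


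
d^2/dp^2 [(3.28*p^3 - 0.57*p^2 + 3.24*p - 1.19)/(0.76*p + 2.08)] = (3.789056*p^3 + 31.110144*p^2 + 85.143552*p - 16.550368)/(0.438976*p^3 + 3.604224*p^2 + 9.864192*p + 8.998912)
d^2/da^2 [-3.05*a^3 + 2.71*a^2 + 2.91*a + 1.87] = 5.42 - 18.3*a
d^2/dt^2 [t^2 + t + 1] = 2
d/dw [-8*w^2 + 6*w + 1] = 6 - 16*w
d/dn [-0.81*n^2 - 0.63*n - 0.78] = -1.62*n - 0.63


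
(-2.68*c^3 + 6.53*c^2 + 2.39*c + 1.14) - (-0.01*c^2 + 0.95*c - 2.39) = -2.68*c^3 + 6.54*c^2 + 1.44*c + 3.53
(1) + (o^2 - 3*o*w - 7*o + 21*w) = o^2 - 3*o*w - 7*o + 21*w + 1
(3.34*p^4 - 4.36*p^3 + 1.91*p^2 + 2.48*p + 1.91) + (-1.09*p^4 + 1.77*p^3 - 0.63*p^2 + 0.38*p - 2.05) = 2.25*p^4 - 2.59*p^3 + 1.28*p^2 + 2.86*p - 0.14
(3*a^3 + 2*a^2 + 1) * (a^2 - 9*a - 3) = 3*a^5 - 25*a^4 - 27*a^3 - 5*a^2 - 9*a - 3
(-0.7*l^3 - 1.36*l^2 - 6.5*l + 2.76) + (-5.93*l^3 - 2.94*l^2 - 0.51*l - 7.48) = -6.63*l^3 - 4.3*l^2 - 7.01*l - 4.72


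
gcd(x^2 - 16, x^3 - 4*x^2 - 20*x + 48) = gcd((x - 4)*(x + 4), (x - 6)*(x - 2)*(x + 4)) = x + 4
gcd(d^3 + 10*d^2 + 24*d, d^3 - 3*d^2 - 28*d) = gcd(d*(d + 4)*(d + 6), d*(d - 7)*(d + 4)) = d^2 + 4*d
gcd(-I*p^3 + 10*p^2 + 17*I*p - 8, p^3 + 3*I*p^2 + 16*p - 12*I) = 1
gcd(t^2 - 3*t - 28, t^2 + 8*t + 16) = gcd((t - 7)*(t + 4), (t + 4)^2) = t + 4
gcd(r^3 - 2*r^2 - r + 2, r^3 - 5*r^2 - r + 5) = r^2 - 1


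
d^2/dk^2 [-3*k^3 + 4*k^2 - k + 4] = 8 - 18*k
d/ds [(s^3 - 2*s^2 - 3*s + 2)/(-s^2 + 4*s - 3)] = (-s^4 + 8*s^3 - 20*s^2 + 16*s + 1)/(s^4 - 8*s^3 + 22*s^2 - 24*s + 9)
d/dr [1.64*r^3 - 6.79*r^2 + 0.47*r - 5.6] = 4.92*r^2 - 13.58*r + 0.47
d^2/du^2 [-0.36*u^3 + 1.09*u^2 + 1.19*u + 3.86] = 2.18 - 2.16*u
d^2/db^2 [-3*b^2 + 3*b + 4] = -6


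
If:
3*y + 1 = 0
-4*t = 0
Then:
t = 0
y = -1/3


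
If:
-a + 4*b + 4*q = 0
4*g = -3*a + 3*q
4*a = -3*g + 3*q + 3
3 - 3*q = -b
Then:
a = 228/109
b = -39/109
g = -99/109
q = 96/109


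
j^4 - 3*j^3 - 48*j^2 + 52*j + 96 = (j - 8)*(j - 2)*(j + 1)*(j + 6)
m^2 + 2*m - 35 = (m - 5)*(m + 7)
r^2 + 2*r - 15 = (r - 3)*(r + 5)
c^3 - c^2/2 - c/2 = c*(c - 1)*(c + 1/2)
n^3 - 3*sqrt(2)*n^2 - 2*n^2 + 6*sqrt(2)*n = n*(n - 2)*(n - 3*sqrt(2))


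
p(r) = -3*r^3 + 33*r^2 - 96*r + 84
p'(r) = -9*r^2 + 66*r - 96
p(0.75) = 29.30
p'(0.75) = -51.56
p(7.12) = -9.44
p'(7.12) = -82.33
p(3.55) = 24.87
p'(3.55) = 24.88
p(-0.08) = 91.89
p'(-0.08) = -101.34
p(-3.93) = 1153.06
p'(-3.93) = -494.38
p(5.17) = 55.17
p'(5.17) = 4.66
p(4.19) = 40.43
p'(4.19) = 22.54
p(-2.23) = 495.45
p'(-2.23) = -287.94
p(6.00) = 48.00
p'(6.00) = -24.00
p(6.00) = 48.00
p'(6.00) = -24.00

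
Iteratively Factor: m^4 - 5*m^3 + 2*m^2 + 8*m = (m)*(m^3 - 5*m^2 + 2*m + 8) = m*(m + 1)*(m^2 - 6*m + 8) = m*(m - 2)*(m + 1)*(m - 4)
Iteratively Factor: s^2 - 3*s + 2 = (s - 2)*(s - 1)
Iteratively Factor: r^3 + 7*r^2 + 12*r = (r + 4)*(r^2 + 3*r) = r*(r + 4)*(r + 3)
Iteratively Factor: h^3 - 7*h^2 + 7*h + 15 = (h - 3)*(h^2 - 4*h - 5) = (h - 5)*(h - 3)*(h + 1)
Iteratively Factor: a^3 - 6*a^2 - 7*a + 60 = (a - 5)*(a^2 - a - 12) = (a - 5)*(a - 4)*(a + 3)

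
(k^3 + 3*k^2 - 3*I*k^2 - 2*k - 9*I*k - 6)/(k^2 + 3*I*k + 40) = (k^3 + 3*k^2*(1 - I) - k*(2 + 9*I) - 6)/(k^2 + 3*I*k + 40)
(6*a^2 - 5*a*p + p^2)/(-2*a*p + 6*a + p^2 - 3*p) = (-3*a + p)/(p - 3)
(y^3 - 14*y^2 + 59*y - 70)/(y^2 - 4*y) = (y^3 - 14*y^2 + 59*y - 70)/(y*(y - 4))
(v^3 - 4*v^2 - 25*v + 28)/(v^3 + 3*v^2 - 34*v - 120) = (v^2 - 8*v + 7)/(v^2 - v - 30)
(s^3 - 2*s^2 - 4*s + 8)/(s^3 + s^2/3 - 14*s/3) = 3*(s^2 - 4)/(s*(3*s + 7))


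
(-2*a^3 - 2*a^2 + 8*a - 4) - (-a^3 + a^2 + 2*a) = -a^3 - 3*a^2 + 6*a - 4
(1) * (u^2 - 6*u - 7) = u^2 - 6*u - 7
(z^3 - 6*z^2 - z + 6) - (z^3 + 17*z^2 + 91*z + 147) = -23*z^2 - 92*z - 141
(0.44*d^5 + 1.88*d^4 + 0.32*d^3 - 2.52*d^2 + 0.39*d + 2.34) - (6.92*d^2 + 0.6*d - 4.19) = 0.44*d^5 + 1.88*d^4 + 0.32*d^3 - 9.44*d^2 - 0.21*d + 6.53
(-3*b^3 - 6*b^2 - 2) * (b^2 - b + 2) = -3*b^5 - 3*b^4 - 14*b^2 + 2*b - 4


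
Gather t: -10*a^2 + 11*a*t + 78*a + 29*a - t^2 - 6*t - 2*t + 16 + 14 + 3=-10*a^2 + 107*a - t^2 + t*(11*a - 8) + 33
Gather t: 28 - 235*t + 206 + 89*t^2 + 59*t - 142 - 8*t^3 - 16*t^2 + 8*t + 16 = -8*t^3 + 73*t^2 - 168*t + 108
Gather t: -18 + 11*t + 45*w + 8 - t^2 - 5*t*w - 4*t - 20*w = -t^2 + t*(7 - 5*w) + 25*w - 10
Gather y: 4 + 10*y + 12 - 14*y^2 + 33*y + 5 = -14*y^2 + 43*y + 21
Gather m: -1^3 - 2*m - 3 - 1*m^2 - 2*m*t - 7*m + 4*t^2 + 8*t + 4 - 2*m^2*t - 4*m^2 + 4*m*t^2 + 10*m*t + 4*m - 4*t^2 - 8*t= m^2*(-2*t - 5) + m*(4*t^2 + 8*t - 5)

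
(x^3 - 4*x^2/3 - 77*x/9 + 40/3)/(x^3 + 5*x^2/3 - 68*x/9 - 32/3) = (3*x - 5)/(3*x + 4)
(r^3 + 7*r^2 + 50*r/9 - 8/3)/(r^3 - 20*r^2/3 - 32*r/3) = (r^2 + 17*r/3 - 2)/(r*(r - 8))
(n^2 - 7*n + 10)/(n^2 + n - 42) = (n^2 - 7*n + 10)/(n^2 + n - 42)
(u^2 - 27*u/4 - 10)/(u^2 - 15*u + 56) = (u + 5/4)/(u - 7)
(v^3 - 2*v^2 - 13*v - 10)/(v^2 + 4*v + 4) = (v^2 - 4*v - 5)/(v + 2)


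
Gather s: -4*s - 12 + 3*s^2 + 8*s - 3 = 3*s^2 + 4*s - 15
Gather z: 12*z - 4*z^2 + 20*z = -4*z^2 + 32*z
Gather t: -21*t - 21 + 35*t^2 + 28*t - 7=35*t^2 + 7*t - 28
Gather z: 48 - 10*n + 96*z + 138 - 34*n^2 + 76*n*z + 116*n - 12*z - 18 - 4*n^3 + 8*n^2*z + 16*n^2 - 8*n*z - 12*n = -4*n^3 - 18*n^2 + 94*n + z*(8*n^2 + 68*n + 84) + 168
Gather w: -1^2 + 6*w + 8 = 6*w + 7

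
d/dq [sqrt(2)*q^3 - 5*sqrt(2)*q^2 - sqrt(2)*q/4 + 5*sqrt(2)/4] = sqrt(2)*(12*q^2 - 40*q - 1)/4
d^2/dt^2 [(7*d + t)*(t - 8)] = 2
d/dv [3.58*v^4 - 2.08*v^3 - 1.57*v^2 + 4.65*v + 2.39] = 14.32*v^3 - 6.24*v^2 - 3.14*v + 4.65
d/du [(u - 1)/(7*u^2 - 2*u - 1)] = (-7*u^2 + 14*u - 3)/(49*u^4 - 28*u^3 - 10*u^2 + 4*u + 1)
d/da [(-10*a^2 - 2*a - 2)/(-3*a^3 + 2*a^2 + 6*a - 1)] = 2*(-15*a^4 - 6*a^3 - 37*a^2 + 14*a + 7)/(9*a^6 - 12*a^5 - 32*a^4 + 30*a^3 + 32*a^2 - 12*a + 1)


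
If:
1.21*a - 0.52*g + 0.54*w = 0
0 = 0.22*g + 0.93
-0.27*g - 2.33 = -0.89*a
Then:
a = 1.34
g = -4.23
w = -7.06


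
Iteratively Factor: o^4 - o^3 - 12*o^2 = (o + 3)*(o^3 - 4*o^2) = (o - 4)*(o + 3)*(o^2) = o*(o - 4)*(o + 3)*(o)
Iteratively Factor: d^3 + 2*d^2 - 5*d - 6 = (d - 2)*(d^2 + 4*d + 3) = (d - 2)*(d + 1)*(d + 3)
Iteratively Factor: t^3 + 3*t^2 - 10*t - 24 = (t + 2)*(t^2 + t - 12) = (t - 3)*(t + 2)*(t + 4)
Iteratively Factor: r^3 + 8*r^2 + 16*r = (r + 4)*(r^2 + 4*r) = r*(r + 4)*(r + 4)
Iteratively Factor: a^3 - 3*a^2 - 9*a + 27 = (a + 3)*(a^2 - 6*a + 9) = (a - 3)*(a + 3)*(a - 3)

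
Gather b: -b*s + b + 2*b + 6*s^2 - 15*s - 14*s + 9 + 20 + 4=b*(3 - s) + 6*s^2 - 29*s + 33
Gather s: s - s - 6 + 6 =0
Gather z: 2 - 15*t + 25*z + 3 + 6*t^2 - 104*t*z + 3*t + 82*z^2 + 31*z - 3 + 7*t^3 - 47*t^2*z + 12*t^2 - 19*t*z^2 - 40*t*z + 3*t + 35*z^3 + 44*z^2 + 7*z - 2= 7*t^3 + 18*t^2 - 9*t + 35*z^3 + z^2*(126 - 19*t) + z*(-47*t^2 - 144*t + 63)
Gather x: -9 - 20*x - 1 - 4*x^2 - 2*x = -4*x^2 - 22*x - 10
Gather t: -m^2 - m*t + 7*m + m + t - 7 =-m^2 + 8*m + t*(1 - m) - 7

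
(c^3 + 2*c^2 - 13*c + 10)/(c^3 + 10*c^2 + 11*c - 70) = (c - 1)/(c + 7)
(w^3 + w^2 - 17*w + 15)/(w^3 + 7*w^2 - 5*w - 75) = (w - 1)/(w + 5)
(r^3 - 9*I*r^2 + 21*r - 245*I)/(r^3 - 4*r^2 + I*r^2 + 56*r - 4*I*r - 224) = (r^2 - 2*I*r + 35)/(r^2 + r*(-4 + 8*I) - 32*I)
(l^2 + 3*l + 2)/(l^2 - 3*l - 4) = (l + 2)/(l - 4)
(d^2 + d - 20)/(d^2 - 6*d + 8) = (d + 5)/(d - 2)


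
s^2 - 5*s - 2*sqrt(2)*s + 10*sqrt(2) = (s - 5)*(s - 2*sqrt(2))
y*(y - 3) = y^2 - 3*y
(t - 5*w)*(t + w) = t^2 - 4*t*w - 5*w^2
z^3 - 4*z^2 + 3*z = z*(z - 3)*(z - 1)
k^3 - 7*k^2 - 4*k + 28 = (k - 7)*(k - 2)*(k + 2)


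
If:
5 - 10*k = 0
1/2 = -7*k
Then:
No Solution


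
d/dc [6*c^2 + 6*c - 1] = 12*c + 6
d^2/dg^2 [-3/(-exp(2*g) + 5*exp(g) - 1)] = 3*((5 - 4*exp(g))*(exp(2*g) - 5*exp(g) + 1) + 2*(2*exp(g) - 5)^2*exp(g))*exp(g)/(exp(2*g) - 5*exp(g) + 1)^3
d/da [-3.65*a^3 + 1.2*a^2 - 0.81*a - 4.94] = -10.95*a^2 + 2.4*a - 0.81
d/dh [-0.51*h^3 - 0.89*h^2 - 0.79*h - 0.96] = -1.53*h^2 - 1.78*h - 0.79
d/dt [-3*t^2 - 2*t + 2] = -6*t - 2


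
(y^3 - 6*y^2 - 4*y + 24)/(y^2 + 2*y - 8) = (y^2 - 4*y - 12)/(y + 4)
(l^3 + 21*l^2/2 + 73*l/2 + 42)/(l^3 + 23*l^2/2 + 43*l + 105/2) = (l + 4)/(l + 5)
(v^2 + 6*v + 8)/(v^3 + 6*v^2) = (v^2 + 6*v + 8)/(v^2*(v + 6))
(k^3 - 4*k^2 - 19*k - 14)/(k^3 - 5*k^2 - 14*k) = (k + 1)/k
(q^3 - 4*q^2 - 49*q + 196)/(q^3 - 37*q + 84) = (q - 7)/(q - 3)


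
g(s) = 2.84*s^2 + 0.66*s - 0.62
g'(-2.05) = -10.98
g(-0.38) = -0.46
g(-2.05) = 9.96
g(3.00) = 26.92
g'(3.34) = 19.63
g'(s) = 5.68*s + 0.66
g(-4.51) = 54.17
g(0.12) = -0.50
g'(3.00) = 17.70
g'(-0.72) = -3.43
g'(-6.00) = -33.42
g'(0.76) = 4.98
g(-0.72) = 0.38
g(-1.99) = 9.31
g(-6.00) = 97.66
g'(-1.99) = -10.64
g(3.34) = 33.27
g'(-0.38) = -1.50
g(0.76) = 1.52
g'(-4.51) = -24.96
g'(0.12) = 1.34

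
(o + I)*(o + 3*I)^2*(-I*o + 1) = -I*o^4 + 8*o^3 + 22*I*o^2 - 24*o - 9*I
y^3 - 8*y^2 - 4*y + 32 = (y - 8)*(y - 2)*(y + 2)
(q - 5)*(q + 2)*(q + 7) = q^3 + 4*q^2 - 31*q - 70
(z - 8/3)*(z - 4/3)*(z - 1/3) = z^3 - 13*z^2/3 + 44*z/9 - 32/27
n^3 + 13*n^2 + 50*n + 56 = (n + 2)*(n + 4)*(n + 7)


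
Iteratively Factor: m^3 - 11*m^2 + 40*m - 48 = (m - 4)*(m^2 - 7*m + 12) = (m - 4)^2*(m - 3)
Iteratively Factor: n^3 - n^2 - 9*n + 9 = (n + 3)*(n^2 - 4*n + 3) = (n - 1)*(n + 3)*(n - 3)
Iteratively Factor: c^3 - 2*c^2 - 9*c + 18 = (c + 3)*(c^2 - 5*c + 6) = (c - 2)*(c + 3)*(c - 3)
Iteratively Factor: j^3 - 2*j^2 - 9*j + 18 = (j - 3)*(j^2 + j - 6) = (j - 3)*(j + 3)*(j - 2)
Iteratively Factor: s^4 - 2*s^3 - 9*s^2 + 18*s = (s + 3)*(s^3 - 5*s^2 + 6*s) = (s - 2)*(s + 3)*(s^2 - 3*s) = s*(s - 2)*(s + 3)*(s - 3)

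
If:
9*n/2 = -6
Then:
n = -4/3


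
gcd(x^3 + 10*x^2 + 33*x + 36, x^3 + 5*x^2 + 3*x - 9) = x^2 + 6*x + 9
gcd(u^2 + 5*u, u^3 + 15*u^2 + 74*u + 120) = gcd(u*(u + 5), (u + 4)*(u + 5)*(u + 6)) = u + 5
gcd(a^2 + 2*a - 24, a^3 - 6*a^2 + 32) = a - 4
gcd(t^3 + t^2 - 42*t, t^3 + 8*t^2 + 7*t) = t^2 + 7*t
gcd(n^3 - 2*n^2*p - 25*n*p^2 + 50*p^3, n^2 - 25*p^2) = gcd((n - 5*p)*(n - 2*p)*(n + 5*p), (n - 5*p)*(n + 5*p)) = -n^2 + 25*p^2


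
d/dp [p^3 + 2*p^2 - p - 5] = 3*p^2 + 4*p - 1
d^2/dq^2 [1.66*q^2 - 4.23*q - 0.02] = 3.32000000000000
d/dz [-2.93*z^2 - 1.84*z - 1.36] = -5.86*z - 1.84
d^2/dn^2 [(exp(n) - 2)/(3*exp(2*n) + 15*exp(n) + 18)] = (exp(4*n) - 13*exp(3*n) - 66*exp(2*n) - 32*exp(n) + 96)*exp(n)/(3*(exp(6*n) + 15*exp(5*n) + 93*exp(4*n) + 305*exp(3*n) + 558*exp(2*n) + 540*exp(n) + 216))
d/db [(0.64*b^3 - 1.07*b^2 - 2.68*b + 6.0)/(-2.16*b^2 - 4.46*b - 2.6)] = (-1.3824*b^4 - 5.7088*b^3 - 6.0086*b^2 + 31.484*b + 33.728)/(4.6656*b^4 + 19.2672*b^3 + 31.1236*b^2 + 23.192*b + 6.76)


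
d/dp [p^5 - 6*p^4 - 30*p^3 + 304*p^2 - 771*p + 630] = 5*p^4 - 24*p^3 - 90*p^2 + 608*p - 771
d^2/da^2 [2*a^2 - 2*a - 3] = 4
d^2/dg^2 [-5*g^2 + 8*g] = -10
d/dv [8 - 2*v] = -2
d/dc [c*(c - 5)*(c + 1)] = 3*c^2 - 8*c - 5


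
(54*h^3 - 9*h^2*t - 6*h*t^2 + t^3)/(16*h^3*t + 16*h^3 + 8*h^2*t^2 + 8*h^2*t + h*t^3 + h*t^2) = (54*h^3 - 9*h^2*t - 6*h*t^2 + t^3)/(h*(16*h^2*t + 16*h^2 + 8*h*t^2 + 8*h*t + t^3 + t^2))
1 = 1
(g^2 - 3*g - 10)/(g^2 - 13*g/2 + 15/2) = 2*(g + 2)/(2*g - 3)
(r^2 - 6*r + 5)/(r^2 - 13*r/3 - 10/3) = 3*(r - 1)/(3*r + 2)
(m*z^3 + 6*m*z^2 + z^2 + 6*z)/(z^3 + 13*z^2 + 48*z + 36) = z*(m*z + 1)/(z^2 + 7*z + 6)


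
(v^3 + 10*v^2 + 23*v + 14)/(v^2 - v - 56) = (v^2 + 3*v + 2)/(v - 8)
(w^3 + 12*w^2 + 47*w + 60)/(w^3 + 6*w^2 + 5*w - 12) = (w + 5)/(w - 1)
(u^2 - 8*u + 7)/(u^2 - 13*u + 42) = (u - 1)/(u - 6)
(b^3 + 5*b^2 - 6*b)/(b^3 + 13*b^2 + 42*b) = (b - 1)/(b + 7)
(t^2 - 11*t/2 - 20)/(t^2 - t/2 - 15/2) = (t - 8)/(t - 3)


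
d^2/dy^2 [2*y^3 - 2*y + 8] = 12*y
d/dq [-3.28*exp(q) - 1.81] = -3.28*exp(q)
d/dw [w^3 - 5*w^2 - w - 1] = 3*w^2 - 10*w - 1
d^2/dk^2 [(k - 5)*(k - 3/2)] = 2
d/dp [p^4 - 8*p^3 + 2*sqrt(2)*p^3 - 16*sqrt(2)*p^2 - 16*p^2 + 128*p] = 4*p^3 - 24*p^2 + 6*sqrt(2)*p^2 - 32*sqrt(2)*p - 32*p + 128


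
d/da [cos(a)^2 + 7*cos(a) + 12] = -(2*cos(a) + 7)*sin(a)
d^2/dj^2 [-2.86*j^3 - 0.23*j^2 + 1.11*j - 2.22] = -17.16*j - 0.46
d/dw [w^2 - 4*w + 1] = 2*w - 4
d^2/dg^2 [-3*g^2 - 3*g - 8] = -6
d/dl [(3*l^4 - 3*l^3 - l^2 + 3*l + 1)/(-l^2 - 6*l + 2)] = (-6*l^5 - 51*l^4 + 60*l^3 - 9*l^2 - 2*l + 12)/(l^4 + 12*l^3 + 32*l^2 - 24*l + 4)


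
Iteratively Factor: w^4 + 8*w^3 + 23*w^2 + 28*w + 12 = (w + 2)*(w^3 + 6*w^2 + 11*w + 6) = (w + 1)*(w + 2)*(w^2 + 5*w + 6) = (w + 1)*(w + 2)^2*(w + 3)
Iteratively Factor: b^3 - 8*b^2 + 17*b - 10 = (b - 5)*(b^2 - 3*b + 2) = (b - 5)*(b - 2)*(b - 1)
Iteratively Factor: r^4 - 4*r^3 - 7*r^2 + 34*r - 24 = (r - 2)*(r^3 - 2*r^2 - 11*r + 12) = (r - 2)*(r + 3)*(r^2 - 5*r + 4) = (r - 4)*(r - 2)*(r + 3)*(r - 1)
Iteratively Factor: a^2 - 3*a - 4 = (a - 4)*(a + 1)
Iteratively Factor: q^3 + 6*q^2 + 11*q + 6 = (q + 3)*(q^2 + 3*q + 2) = (q + 2)*(q + 3)*(q + 1)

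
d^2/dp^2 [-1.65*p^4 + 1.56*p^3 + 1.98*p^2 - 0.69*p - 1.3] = -19.8*p^2 + 9.36*p + 3.96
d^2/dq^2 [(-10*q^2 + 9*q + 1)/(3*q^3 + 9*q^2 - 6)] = 2*(-10*q^6 + 27*q^5 + 87*q^4 - 35*q^3 - 45*q^2 + 168*q - 34)/(3*(q^9 + 9*q^8 + 27*q^7 + 21*q^6 - 36*q^5 - 54*q^4 + 12*q^3 + 36*q^2 - 8))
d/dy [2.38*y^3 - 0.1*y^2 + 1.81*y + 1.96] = 7.14*y^2 - 0.2*y + 1.81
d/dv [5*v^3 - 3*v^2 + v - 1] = 15*v^2 - 6*v + 1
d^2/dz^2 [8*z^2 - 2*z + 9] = 16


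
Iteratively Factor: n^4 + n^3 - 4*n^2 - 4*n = (n - 2)*(n^3 + 3*n^2 + 2*n) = n*(n - 2)*(n^2 + 3*n + 2) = n*(n - 2)*(n + 2)*(n + 1)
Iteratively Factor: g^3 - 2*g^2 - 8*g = (g)*(g^2 - 2*g - 8) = g*(g + 2)*(g - 4)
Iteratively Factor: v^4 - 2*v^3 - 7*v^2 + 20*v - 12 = (v - 2)*(v^3 - 7*v + 6) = (v - 2)^2*(v^2 + 2*v - 3) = (v - 2)^2*(v - 1)*(v + 3)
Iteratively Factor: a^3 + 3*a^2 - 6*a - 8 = (a - 2)*(a^2 + 5*a + 4) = (a - 2)*(a + 4)*(a + 1)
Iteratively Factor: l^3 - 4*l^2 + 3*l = (l - 1)*(l^2 - 3*l) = l*(l - 1)*(l - 3)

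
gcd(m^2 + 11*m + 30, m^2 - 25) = m + 5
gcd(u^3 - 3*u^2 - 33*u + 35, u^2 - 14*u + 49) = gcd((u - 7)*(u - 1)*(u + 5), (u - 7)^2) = u - 7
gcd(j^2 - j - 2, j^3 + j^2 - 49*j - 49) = j + 1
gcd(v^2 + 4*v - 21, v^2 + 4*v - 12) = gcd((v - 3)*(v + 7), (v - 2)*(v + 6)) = 1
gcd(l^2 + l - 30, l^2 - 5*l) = l - 5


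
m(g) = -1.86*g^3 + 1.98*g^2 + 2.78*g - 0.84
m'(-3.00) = -59.32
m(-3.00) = 58.86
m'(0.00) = 2.78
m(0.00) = -0.84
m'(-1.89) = -24.64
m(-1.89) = 13.54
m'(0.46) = 3.42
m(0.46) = 0.68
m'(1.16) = -0.13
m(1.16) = 2.15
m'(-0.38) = 0.47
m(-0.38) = -1.51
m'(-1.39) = -13.51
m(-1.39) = 4.12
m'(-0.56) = -1.19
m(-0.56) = -1.45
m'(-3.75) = -90.54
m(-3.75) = 114.66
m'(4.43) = -89.18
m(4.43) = -111.37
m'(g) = -5.58*g^2 + 3.96*g + 2.78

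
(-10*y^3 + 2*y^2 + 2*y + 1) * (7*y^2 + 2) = -70*y^5 + 14*y^4 - 6*y^3 + 11*y^2 + 4*y + 2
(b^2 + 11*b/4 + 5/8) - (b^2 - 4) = 11*b/4 + 37/8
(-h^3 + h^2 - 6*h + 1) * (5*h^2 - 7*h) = -5*h^5 + 12*h^4 - 37*h^3 + 47*h^2 - 7*h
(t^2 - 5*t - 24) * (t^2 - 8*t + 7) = t^4 - 13*t^3 + 23*t^2 + 157*t - 168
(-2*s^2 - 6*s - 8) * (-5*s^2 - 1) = 10*s^4 + 30*s^3 + 42*s^2 + 6*s + 8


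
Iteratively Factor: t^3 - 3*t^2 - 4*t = (t + 1)*(t^2 - 4*t) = t*(t + 1)*(t - 4)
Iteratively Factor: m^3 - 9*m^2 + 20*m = (m)*(m^2 - 9*m + 20) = m*(m - 4)*(m - 5)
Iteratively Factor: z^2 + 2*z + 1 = (z + 1)*(z + 1)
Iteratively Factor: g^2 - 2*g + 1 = (g - 1)*(g - 1)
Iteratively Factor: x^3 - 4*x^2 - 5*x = (x + 1)*(x^2 - 5*x) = x*(x + 1)*(x - 5)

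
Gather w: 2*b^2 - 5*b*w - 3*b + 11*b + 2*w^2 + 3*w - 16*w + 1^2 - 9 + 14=2*b^2 + 8*b + 2*w^2 + w*(-5*b - 13) + 6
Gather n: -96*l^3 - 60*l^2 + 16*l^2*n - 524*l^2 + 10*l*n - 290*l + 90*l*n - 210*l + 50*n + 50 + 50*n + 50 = -96*l^3 - 584*l^2 - 500*l + n*(16*l^2 + 100*l + 100) + 100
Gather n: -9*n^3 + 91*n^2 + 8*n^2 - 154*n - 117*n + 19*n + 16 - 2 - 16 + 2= -9*n^3 + 99*n^2 - 252*n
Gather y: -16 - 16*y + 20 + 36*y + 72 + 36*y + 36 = 56*y + 112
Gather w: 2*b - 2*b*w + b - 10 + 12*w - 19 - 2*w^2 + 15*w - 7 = 3*b - 2*w^2 + w*(27 - 2*b) - 36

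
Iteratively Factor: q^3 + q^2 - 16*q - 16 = (q + 4)*(q^2 - 3*q - 4) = (q + 1)*(q + 4)*(q - 4)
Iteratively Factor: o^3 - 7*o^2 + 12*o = (o - 4)*(o^2 - 3*o) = (o - 4)*(o - 3)*(o)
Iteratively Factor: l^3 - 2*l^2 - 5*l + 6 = (l - 3)*(l^2 + l - 2) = (l - 3)*(l - 1)*(l + 2)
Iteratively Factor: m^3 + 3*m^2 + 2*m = (m + 2)*(m^2 + m) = m*(m + 2)*(m + 1)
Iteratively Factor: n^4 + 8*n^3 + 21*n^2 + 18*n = (n)*(n^3 + 8*n^2 + 21*n + 18) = n*(n + 2)*(n^2 + 6*n + 9) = n*(n + 2)*(n + 3)*(n + 3)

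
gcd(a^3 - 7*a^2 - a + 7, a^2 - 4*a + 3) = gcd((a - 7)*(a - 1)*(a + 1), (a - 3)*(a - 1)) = a - 1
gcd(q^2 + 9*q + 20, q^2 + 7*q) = 1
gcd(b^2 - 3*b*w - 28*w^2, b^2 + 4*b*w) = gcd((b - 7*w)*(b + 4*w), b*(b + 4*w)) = b + 4*w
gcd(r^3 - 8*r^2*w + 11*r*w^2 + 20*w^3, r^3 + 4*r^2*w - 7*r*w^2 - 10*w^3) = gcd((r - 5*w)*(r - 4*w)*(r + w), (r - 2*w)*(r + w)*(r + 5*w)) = r + w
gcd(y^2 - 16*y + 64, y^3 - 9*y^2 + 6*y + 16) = y - 8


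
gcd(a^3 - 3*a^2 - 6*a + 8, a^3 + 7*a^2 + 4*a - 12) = a^2 + a - 2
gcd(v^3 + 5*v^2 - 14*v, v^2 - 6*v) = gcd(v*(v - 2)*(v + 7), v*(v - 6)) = v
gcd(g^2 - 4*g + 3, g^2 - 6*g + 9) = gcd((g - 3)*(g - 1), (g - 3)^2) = g - 3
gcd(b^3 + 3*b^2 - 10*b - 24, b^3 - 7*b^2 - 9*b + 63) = b - 3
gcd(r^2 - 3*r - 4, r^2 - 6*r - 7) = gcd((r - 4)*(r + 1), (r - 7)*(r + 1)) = r + 1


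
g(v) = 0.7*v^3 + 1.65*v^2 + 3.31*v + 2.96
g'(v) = 2.1*v^2 + 3.3*v + 3.31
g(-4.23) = -34.50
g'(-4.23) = 26.93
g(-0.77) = 1.07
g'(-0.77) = 2.01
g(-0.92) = 0.77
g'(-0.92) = 2.05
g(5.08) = 154.12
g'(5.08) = 74.27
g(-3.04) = -11.52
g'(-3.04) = 12.69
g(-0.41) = 1.83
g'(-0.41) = 2.31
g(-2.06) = -2.98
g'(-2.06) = 5.42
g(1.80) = 18.35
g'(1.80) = 16.05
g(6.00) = 233.42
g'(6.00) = 98.71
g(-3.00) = -11.02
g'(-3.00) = 12.31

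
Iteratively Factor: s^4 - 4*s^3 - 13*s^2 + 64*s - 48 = (s - 3)*(s^3 - s^2 - 16*s + 16) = (s - 4)*(s - 3)*(s^2 + 3*s - 4) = (s - 4)*(s - 3)*(s - 1)*(s + 4)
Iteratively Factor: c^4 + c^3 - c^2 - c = (c + 1)*(c^3 - c) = c*(c + 1)*(c^2 - 1) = c*(c + 1)^2*(c - 1)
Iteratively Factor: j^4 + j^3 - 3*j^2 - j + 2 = (j + 1)*(j^3 - 3*j + 2) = (j - 1)*(j + 1)*(j^2 + j - 2) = (j - 1)^2*(j + 1)*(j + 2)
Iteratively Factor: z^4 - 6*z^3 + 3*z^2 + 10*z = (z)*(z^3 - 6*z^2 + 3*z + 10) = z*(z + 1)*(z^2 - 7*z + 10) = z*(z - 2)*(z + 1)*(z - 5)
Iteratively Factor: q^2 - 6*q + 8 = (q - 2)*(q - 4)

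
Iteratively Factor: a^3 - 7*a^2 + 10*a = (a)*(a^2 - 7*a + 10) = a*(a - 2)*(a - 5)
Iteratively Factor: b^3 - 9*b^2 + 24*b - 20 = (b - 2)*(b^2 - 7*b + 10) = (b - 5)*(b - 2)*(b - 2)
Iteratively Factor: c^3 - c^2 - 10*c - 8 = (c + 2)*(c^2 - 3*c - 4) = (c - 4)*(c + 2)*(c + 1)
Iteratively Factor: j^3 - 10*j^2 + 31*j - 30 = (j - 5)*(j^2 - 5*j + 6) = (j - 5)*(j - 3)*(j - 2)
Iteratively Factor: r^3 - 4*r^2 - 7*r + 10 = (r - 1)*(r^2 - 3*r - 10) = (r - 1)*(r + 2)*(r - 5)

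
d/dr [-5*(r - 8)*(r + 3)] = 25 - 10*r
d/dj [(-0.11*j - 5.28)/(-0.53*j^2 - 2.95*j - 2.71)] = (0.0583*j^2 + 0.3245*j - (0.11*j + 5.28)*(1.06*j + 2.95) + 0.2981)/(0.53*j^2 + 2.95*j + 2.71)^2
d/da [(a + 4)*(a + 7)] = 2*a + 11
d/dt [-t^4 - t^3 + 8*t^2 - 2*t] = -4*t^3 - 3*t^2 + 16*t - 2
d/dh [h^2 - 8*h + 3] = 2*h - 8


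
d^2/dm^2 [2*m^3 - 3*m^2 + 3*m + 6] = 12*m - 6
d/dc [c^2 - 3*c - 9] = 2*c - 3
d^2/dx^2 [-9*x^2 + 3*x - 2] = -18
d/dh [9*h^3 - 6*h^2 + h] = 27*h^2 - 12*h + 1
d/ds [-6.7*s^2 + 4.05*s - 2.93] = 4.05 - 13.4*s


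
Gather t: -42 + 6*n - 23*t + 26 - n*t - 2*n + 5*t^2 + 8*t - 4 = 4*n + 5*t^2 + t*(-n - 15) - 20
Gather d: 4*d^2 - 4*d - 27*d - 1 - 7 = 4*d^2 - 31*d - 8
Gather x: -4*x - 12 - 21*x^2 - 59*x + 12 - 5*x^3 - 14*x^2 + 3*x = -5*x^3 - 35*x^2 - 60*x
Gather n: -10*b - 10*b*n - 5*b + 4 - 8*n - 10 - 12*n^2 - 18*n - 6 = -15*b - 12*n^2 + n*(-10*b - 26) - 12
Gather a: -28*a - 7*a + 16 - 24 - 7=-35*a - 15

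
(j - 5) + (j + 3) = 2*j - 2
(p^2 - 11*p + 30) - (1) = p^2 - 11*p + 29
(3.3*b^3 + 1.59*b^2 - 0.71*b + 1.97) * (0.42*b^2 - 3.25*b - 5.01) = 1.386*b^5 - 10.0572*b^4 - 21.9987*b^3 - 4.831*b^2 - 2.8454*b - 9.8697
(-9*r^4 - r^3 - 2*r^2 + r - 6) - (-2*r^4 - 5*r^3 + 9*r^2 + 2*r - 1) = -7*r^4 + 4*r^3 - 11*r^2 - r - 5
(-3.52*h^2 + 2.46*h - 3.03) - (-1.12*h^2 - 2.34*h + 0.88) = -2.4*h^2 + 4.8*h - 3.91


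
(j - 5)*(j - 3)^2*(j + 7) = j^4 - 4*j^3 - 38*j^2 + 228*j - 315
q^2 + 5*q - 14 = (q - 2)*(q + 7)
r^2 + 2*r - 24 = (r - 4)*(r + 6)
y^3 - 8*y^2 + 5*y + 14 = (y - 7)*(y - 2)*(y + 1)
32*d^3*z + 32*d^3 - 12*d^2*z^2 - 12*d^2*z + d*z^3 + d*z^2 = (-8*d + z)*(-4*d + z)*(d*z + d)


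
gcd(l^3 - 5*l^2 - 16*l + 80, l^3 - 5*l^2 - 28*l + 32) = l + 4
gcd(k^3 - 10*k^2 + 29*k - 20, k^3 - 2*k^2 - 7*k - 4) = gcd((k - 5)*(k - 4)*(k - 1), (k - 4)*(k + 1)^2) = k - 4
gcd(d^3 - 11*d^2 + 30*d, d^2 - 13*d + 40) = d - 5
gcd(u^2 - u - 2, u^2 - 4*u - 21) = 1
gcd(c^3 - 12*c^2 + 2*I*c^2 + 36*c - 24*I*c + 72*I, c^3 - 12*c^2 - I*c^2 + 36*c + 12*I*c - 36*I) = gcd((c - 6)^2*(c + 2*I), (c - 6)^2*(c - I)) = c^2 - 12*c + 36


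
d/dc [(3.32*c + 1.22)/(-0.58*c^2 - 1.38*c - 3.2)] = (1.9256*c^2 + 1.4152*c - 8.9404)/(0.3364*c^4 + 1.6008*c^3 + 5.6164*c^2 + 8.832*c + 10.24)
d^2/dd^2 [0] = 0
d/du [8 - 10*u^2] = -20*u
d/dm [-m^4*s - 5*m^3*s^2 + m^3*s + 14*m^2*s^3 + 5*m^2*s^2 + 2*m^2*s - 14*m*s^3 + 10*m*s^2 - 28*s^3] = s*(-4*m^3 - 15*m^2*s + 3*m^2 + 28*m*s^2 + 10*m*s + 4*m - 14*s^2 + 10*s)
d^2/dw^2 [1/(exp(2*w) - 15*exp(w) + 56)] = ((15 - 4*exp(w))*(exp(2*w) - 15*exp(w) + 56) + 2*(2*exp(w) - 15)^2*exp(w))*exp(w)/(exp(2*w) - 15*exp(w) + 56)^3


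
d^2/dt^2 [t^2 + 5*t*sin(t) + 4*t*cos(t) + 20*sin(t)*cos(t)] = -5*t*sin(t) - 4*t*cos(t) - 8*sin(t) - 40*sin(2*t) + 10*cos(t) + 2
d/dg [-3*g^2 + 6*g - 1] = 6 - 6*g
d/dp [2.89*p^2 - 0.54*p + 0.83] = 5.78*p - 0.54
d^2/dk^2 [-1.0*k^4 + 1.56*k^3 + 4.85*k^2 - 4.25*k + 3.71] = -12.0*k^2 + 9.36*k + 9.7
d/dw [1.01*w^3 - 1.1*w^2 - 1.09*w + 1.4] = 3.03*w^2 - 2.2*w - 1.09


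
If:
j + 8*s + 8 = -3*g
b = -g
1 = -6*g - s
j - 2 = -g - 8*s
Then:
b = 5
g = -5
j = -225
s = 29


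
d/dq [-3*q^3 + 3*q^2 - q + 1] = -9*q^2 + 6*q - 1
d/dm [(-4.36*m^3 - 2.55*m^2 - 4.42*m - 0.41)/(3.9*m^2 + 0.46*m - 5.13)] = (-17.004*m^4 - 4.0112*m^3 + 83.1654*m^2 + 29.361*m + 22.8632)/(15.21*m^4 + 3.588*m^3 - 39.8024*m^2 - 4.7196*m + 26.3169)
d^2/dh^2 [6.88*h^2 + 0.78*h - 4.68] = 13.7600000000000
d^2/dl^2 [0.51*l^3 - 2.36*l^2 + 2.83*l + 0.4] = 3.06*l - 4.72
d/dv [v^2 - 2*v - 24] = 2*v - 2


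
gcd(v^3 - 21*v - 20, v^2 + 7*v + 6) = v + 1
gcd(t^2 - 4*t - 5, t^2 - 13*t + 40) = t - 5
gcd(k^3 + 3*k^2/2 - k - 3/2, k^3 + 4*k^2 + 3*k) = k + 1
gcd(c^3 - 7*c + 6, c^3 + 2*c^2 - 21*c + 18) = c - 1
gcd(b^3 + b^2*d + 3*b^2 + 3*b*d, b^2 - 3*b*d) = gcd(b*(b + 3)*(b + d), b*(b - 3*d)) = b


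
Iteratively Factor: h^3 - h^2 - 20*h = (h - 5)*(h^2 + 4*h) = h*(h - 5)*(h + 4)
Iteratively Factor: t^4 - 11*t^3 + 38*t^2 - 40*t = (t - 5)*(t^3 - 6*t^2 + 8*t) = (t - 5)*(t - 4)*(t^2 - 2*t) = (t - 5)*(t - 4)*(t - 2)*(t)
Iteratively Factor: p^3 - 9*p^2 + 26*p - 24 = (p - 3)*(p^2 - 6*p + 8) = (p - 4)*(p - 3)*(p - 2)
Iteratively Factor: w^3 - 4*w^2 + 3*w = (w - 3)*(w^2 - w) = w*(w - 3)*(w - 1)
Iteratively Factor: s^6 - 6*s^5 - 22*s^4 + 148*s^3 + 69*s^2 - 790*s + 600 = (s - 2)*(s^5 - 4*s^4 - 30*s^3 + 88*s^2 + 245*s - 300) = (s - 2)*(s + 4)*(s^4 - 8*s^3 + 2*s^2 + 80*s - 75) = (s - 2)*(s + 3)*(s + 4)*(s^3 - 11*s^2 + 35*s - 25) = (s - 2)*(s - 1)*(s + 3)*(s + 4)*(s^2 - 10*s + 25) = (s - 5)*(s - 2)*(s - 1)*(s + 3)*(s + 4)*(s - 5)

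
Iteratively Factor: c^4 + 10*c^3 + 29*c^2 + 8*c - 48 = (c + 3)*(c^3 + 7*c^2 + 8*c - 16) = (c + 3)*(c + 4)*(c^2 + 3*c - 4) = (c + 3)*(c + 4)^2*(c - 1)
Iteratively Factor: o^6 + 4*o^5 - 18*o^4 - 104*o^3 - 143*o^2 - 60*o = (o + 1)*(o^5 + 3*o^4 - 21*o^3 - 83*o^2 - 60*o) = (o + 1)*(o + 3)*(o^4 - 21*o^2 - 20*o) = (o + 1)^2*(o + 3)*(o^3 - o^2 - 20*o) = (o + 1)^2*(o + 3)*(o + 4)*(o^2 - 5*o) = o*(o + 1)^2*(o + 3)*(o + 4)*(o - 5)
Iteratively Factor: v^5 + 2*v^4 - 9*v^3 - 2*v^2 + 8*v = (v + 1)*(v^4 + v^3 - 10*v^2 + 8*v) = (v - 1)*(v + 1)*(v^3 + 2*v^2 - 8*v) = (v - 2)*(v - 1)*(v + 1)*(v^2 + 4*v) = (v - 2)*(v - 1)*(v + 1)*(v + 4)*(v)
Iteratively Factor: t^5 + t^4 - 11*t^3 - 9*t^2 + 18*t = (t + 2)*(t^4 - t^3 - 9*t^2 + 9*t) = (t - 3)*(t + 2)*(t^3 + 2*t^2 - 3*t) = (t - 3)*(t - 1)*(t + 2)*(t^2 + 3*t) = (t - 3)*(t - 1)*(t + 2)*(t + 3)*(t)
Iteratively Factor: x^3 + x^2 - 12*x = (x - 3)*(x^2 + 4*x) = x*(x - 3)*(x + 4)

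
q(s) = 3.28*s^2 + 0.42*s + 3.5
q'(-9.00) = -58.62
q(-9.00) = 265.40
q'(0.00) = 0.42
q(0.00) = 3.50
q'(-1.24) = -7.71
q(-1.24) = 8.02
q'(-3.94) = -25.43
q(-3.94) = 52.76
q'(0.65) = 4.68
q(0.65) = 5.16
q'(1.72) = 11.70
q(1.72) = 13.93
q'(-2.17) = -13.82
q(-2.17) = 18.03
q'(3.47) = 23.18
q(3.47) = 44.45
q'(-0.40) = -2.20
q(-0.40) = 3.86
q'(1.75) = 11.90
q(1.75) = 14.28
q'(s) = 6.56*s + 0.42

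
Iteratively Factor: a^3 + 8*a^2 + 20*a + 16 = (a + 2)*(a^2 + 6*a + 8) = (a + 2)*(a + 4)*(a + 2)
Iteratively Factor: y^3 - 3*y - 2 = (y + 1)*(y^2 - y - 2) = (y - 2)*(y + 1)*(y + 1)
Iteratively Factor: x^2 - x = (x)*(x - 1)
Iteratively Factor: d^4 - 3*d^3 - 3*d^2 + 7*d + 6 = (d - 3)*(d^3 - 3*d - 2) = (d - 3)*(d + 1)*(d^2 - d - 2) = (d - 3)*(d + 1)^2*(d - 2)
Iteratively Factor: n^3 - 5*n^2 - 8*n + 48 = (n + 3)*(n^2 - 8*n + 16) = (n - 4)*(n + 3)*(n - 4)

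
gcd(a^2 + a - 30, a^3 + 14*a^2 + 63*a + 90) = a + 6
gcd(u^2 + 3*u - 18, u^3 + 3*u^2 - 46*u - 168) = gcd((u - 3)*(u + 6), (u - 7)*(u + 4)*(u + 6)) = u + 6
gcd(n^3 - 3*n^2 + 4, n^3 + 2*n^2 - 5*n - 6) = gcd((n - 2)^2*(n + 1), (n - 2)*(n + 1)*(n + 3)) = n^2 - n - 2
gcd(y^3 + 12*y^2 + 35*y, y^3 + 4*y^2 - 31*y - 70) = y + 7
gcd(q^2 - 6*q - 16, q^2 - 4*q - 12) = q + 2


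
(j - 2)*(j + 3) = j^2 + j - 6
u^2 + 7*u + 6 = (u + 1)*(u + 6)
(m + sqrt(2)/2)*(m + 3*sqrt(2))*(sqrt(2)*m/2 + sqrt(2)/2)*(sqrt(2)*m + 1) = m^4 + m^3 + 4*sqrt(2)*m^3 + 4*sqrt(2)*m^2 + 13*m^2/2 + 3*sqrt(2)*m/2 + 13*m/2 + 3*sqrt(2)/2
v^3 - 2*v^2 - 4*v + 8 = (v - 2)^2*(v + 2)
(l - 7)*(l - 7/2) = l^2 - 21*l/2 + 49/2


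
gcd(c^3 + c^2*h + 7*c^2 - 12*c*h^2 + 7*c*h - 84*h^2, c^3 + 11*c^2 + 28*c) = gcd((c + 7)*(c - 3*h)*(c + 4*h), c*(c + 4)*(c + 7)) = c + 7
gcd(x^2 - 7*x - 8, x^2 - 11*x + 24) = x - 8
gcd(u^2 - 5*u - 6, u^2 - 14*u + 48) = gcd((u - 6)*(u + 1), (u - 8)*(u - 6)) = u - 6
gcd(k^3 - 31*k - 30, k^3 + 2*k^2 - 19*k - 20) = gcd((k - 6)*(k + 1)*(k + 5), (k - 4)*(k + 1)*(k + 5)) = k^2 + 6*k + 5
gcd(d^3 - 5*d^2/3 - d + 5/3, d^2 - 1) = d^2 - 1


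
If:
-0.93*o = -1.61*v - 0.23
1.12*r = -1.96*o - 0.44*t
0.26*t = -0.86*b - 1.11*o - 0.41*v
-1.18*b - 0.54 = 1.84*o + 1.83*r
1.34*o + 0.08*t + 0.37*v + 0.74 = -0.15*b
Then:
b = 0.29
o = -0.59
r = 0.11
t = 2.34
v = -0.48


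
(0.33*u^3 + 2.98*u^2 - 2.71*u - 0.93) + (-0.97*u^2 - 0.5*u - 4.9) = 0.33*u^3 + 2.01*u^2 - 3.21*u - 5.83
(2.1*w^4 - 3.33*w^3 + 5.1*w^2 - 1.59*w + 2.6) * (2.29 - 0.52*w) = -1.092*w^5 + 6.5406*w^4 - 10.2777*w^3 + 12.5058*w^2 - 4.9931*w + 5.954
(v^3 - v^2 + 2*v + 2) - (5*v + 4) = v^3 - v^2 - 3*v - 2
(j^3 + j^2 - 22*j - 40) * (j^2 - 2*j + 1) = j^5 - j^4 - 23*j^3 + 5*j^2 + 58*j - 40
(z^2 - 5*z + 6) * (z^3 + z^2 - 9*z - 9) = z^5 - 4*z^4 - 8*z^3 + 42*z^2 - 9*z - 54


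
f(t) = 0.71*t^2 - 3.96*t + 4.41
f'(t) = 1.42*t - 3.96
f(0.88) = 1.48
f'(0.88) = -2.71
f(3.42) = -0.83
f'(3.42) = 0.90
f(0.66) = 2.11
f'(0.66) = -3.02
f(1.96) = -0.62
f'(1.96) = -1.18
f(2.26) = -0.91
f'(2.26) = -0.75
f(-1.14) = 9.85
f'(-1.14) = -5.58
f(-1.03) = 9.24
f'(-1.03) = -5.42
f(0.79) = 1.72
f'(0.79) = -2.84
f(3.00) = -1.08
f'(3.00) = 0.30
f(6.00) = 6.21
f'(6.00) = 4.56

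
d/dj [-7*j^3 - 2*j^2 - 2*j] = -21*j^2 - 4*j - 2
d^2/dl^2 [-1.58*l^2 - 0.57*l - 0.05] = -3.16000000000000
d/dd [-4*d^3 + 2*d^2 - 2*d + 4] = -12*d^2 + 4*d - 2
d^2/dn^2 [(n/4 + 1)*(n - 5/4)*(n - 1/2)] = 3*n/2 + 9/8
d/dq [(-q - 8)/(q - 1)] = 9/(q - 1)^2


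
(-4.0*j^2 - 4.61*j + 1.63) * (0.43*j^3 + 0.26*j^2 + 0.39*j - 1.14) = -1.72*j^5 - 3.0223*j^4 - 2.0577*j^3 + 3.1859*j^2 + 5.8911*j - 1.8582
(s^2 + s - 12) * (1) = s^2 + s - 12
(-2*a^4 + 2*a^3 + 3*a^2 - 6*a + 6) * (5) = -10*a^4 + 10*a^3 + 15*a^2 - 30*a + 30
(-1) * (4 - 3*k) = 3*k - 4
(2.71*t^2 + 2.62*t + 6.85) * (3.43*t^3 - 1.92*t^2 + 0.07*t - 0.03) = 9.2953*t^5 + 3.7834*t^4 + 18.6548*t^3 - 13.0499*t^2 + 0.4009*t - 0.2055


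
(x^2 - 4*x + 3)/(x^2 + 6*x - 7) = (x - 3)/(x + 7)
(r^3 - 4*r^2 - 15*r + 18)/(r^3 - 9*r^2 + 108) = (r - 1)/(r - 6)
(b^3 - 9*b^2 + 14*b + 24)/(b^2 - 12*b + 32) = (b^2 - 5*b - 6)/(b - 8)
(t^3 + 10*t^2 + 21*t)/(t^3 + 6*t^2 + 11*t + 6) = t*(t + 7)/(t^2 + 3*t + 2)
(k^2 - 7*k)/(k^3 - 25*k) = (k - 7)/(k^2 - 25)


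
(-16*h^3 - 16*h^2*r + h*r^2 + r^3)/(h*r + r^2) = -16*h^2/r + r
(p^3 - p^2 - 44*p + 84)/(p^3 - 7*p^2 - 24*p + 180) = (p^2 + 5*p - 14)/(p^2 - p - 30)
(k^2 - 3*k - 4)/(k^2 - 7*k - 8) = (k - 4)/(k - 8)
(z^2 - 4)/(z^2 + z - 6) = (z + 2)/(z + 3)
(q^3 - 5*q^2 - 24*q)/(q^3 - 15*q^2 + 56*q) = (q + 3)/(q - 7)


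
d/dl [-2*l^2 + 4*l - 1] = 4 - 4*l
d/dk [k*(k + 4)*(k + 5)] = 3*k^2 + 18*k + 20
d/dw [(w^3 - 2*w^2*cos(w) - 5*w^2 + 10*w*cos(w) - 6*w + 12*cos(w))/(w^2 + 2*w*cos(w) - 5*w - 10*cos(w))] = (4*w^4*sin(w) + w^4 - 40*w^3*sin(w) + 4*w^3*cos(w) - 10*w^3 + 76*w^2*sin(w) - 4*w^2*cos(w)^2 - 40*w^2*cos(w) + 31*w^2 + 120*w*sin(w) + 40*w*cos(w)^2 + 76*w*cos(w) - 124*cos(w)^2 + 120*cos(w))/((w - 5)^2*(w + 2*cos(w))^2)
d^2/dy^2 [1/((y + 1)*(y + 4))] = 2*((y + 1)^2 + (y + 1)*(y + 4) + (y + 4)^2)/((y + 1)^3*(y + 4)^3)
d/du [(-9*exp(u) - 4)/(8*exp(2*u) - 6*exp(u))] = 2*(9*exp(2*u) + 8*exp(u) - 3)*exp(-u)/(16*exp(2*u) - 24*exp(u) + 9)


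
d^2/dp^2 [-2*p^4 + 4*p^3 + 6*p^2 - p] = -24*p^2 + 24*p + 12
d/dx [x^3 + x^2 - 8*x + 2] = 3*x^2 + 2*x - 8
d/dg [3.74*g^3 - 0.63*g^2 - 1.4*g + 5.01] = 11.22*g^2 - 1.26*g - 1.4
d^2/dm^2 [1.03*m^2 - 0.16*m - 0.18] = 2.06000000000000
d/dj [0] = 0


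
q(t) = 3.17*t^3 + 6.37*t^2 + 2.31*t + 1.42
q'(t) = 9.51*t^2 + 12.74*t + 2.31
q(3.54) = 230.05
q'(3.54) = 166.59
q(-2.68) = -20.04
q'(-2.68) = 36.47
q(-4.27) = -139.10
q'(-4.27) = 121.31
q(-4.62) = -185.89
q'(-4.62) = 146.44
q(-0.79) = 2.01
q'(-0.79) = -1.82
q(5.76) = 831.86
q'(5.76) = 391.21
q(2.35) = 83.17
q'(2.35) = 84.77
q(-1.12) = 2.37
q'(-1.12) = -0.03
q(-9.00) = -1814.33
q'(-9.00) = 657.96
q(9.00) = 2849.11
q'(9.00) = 887.28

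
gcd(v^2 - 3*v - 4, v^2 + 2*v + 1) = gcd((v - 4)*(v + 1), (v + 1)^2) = v + 1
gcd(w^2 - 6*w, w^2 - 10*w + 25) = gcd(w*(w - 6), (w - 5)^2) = 1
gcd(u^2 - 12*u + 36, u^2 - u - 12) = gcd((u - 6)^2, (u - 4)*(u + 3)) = 1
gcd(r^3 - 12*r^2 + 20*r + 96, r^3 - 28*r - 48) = r^2 - 4*r - 12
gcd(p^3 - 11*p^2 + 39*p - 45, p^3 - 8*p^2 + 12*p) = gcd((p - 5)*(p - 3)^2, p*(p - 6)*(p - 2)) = 1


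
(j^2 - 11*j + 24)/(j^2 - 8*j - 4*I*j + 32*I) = (j - 3)/(j - 4*I)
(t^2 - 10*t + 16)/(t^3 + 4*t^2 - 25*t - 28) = (t^2 - 10*t + 16)/(t^3 + 4*t^2 - 25*t - 28)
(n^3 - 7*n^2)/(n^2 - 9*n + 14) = n^2/(n - 2)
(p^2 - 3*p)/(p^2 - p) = (p - 3)/(p - 1)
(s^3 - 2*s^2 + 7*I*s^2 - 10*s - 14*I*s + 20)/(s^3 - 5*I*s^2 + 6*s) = (s^3 + s^2*(-2 + 7*I) - 2*s*(5 + 7*I) + 20)/(s*(s^2 - 5*I*s + 6))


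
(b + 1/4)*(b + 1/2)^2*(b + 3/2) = b^4 + 11*b^3/4 + 19*b^2/8 + 13*b/16 + 3/32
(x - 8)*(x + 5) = x^2 - 3*x - 40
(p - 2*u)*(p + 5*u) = p^2 + 3*p*u - 10*u^2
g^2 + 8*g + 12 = (g + 2)*(g + 6)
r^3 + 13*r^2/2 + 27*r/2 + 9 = (r + 3/2)*(r + 2)*(r + 3)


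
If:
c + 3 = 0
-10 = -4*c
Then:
No Solution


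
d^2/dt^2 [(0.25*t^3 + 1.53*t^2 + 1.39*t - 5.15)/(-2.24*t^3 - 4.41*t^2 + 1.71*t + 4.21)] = (3.5527136788005e-15*t^7 - 10.414656*t^6 - 47.5923839999999*t^5 + 164.247552*t^4 + 513.445896*t^3 + 144.05241*t^2 - 123.048054*t + 187.126812)/(11.239424*t^9 + 66.382848*t^8 + 104.950944*t^7 - 78.958551*t^6 - 329.647185*t^5 - 110.187756*t^4 + 304.593927*t^3 + 197.55846*t^2 - 90.924633*t - 74.618461)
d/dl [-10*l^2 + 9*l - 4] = 9 - 20*l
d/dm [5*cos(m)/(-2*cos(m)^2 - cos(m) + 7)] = 5*(2*sin(m)^2 - 9)*sin(m)/(cos(m) + cos(2*m) - 6)^2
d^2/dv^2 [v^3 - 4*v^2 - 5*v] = 6*v - 8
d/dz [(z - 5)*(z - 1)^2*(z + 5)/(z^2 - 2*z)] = 2*(z^5 - 4*z^4 + 4*z^3 - z^2 + 25*z - 25)/(z^2*(z^2 - 4*z + 4))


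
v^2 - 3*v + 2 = (v - 2)*(v - 1)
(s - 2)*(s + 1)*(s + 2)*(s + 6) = s^4 + 7*s^3 + 2*s^2 - 28*s - 24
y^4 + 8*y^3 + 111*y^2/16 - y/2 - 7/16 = (y - 1/4)*(y + 1/4)*(y + 1)*(y + 7)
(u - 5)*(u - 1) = u^2 - 6*u + 5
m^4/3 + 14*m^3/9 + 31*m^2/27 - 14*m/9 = m*(m/3 + 1)*(m - 2/3)*(m + 7/3)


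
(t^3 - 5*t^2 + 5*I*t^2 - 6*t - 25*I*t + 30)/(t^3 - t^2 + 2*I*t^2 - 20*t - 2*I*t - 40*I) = (t + 3*I)/(t + 4)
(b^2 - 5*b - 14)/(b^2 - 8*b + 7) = (b + 2)/(b - 1)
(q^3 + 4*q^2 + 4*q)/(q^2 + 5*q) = (q^2 + 4*q + 4)/(q + 5)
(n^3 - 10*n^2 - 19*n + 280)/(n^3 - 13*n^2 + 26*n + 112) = (n + 5)/(n + 2)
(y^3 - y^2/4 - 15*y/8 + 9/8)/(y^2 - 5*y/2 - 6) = (4*y^2 - 7*y + 3)/(4*(y - 4))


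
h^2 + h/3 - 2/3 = (h - 2/3)*(h + 1)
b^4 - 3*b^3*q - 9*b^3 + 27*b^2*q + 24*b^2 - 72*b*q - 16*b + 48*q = (b - 4)^2*(b - 1)*(b - 3*q)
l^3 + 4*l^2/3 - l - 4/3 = (l - 1)*(l + 1)*(l + 4/3)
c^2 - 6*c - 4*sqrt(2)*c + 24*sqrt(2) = (c - 6)*(c - 4*sqrt(2))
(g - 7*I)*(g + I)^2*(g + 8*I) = g^4 + 3*I*g^3 + 53*g^2 + 111*I*g - 56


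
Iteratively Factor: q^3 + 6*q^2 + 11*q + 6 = (q + 1)*(q^2 + 5*q + 6) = (q + 1)*(q + 3)*(q + 2)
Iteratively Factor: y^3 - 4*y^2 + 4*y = (y - 2)*(y^2 - 2*y) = (y - 2)^2*(y)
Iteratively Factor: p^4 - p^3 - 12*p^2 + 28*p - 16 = (p - 2)*(p^3 + p^2 - 10*p + 8) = (p - 2)^2*(p^2 + 3*p - 4) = (p - 2)^2*(p + 4)*(p - 1)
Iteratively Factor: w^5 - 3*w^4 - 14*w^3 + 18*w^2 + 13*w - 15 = (w - 5)*(w^4 + 2*w^3 - 4*w^2 - 2*w + 3) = (w - 5)*(w - 1)*(w^3 + 3*w^2 - w - 3) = (w - 5)*(w - 1)*(w + 3)*(w^2 - 1) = (w - 5)*(w - 1)*(w + 1)*(w + 3)*(w - 1)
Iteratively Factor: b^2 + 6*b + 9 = (b + 3)*(b + 3)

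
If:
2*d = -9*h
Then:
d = -9*h/2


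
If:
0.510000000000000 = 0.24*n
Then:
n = 2.12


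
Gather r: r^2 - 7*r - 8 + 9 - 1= r^2 - 7*r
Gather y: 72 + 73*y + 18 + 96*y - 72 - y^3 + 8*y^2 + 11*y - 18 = -y^3 + 8*y^2 + 180*y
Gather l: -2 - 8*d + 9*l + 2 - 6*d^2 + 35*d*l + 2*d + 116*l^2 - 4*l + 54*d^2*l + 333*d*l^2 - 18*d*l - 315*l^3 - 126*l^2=-6*d^2 - 6*d - 315*l^3 + l^2*(333*d - 10) + l*(54*d^2 + 17*d + 5)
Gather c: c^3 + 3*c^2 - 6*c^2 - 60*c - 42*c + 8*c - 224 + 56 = c^3 - 3*c^2 - 94*c - 168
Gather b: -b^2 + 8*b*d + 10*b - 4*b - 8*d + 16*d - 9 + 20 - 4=-b^2 + b*(8*d + 6) + 8*d + 7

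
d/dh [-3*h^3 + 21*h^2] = 3*h*(14 - 3*h)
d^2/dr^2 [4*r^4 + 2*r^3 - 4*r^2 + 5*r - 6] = 48*r^2 + 12*r - 8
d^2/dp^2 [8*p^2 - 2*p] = 16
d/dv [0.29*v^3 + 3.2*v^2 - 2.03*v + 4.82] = 0.87*v^2 + 6.4*v - 2.03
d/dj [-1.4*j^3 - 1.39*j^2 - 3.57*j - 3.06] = -4.2*j^2 - 2.78*j - 3.57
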